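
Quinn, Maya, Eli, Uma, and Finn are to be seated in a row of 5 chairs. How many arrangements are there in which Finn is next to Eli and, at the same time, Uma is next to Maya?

Treat {Finn,Eli} as one block (2 orders) and {Uma,Maya} as another (2 orders).
That leaves 3 units to arrange: 2 × 2 × 3! = 4 × 6 = 24.

24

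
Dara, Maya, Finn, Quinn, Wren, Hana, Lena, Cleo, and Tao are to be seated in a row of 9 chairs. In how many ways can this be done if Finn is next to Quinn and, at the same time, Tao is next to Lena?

Treat {Finn,Quinn} as one block (2 orders) and {Tao,Lena} as another (2 orders).
That leaves 7 units to arrange: 2 × 2 × 7! = 4 × 5040 = 20160.

20160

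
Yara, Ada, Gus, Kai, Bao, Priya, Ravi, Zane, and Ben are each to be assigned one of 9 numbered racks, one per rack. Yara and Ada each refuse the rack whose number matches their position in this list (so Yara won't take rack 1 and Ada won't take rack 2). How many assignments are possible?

Let Aᵢ (for i ∈ {1, 2}) be the placements that put person i in their forbidden rack. Any j of these fix j positions, leaving (9−j)! ways to fill the rest, and there are C(2,j) ways to pick which j.
By inclusion–exclusion, the number of valid placements is Σ_{j=0}^{2} (−1)^j C(2,j)·(9−j)!.
Computing: 362880 − 80640 + 5040 = 287280.

287280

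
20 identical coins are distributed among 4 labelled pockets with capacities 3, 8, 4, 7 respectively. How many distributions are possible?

10

By stars and bars, unrestricted non-negative solutions to x_1+…+x_4 = 20 number C(20+3,3) = 1771.
Subtract solutions that violate a single cap (substitute x_i' = x_i − (cap_i+1)): x_1 ≥ 4 gives C(19,3) = 969; x_2 ≥ 9 gives C(14,3) = 364; x_3 ≥ 5 gives C(18,3) = 816; x_4 ≥ 8 gives C(15,3) = 455. Together 2604.
Add back pairs where two caps are both exceeded: 120 + 364 + 165 + 84 + 20 + 120 = 873.
Subtract triples: 10 + 0 + 20 + 0 = 30.
By inclusion–exclusion the count is 1771 − 2604 + 873 − 30 = 10.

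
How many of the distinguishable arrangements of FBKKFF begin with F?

Fix F in the first position and arrange the remaining 5 letters.
Those 5 letters have F appearing twice and K appearing twice, giving (5)!/(2!·2!) = 30.

30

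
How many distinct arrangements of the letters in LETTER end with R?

30

With the last slot taken by R, it remains to arrange the other 5 letters (LETTE).
Those 5 letters have E appearing twice and T appearing twice, giving (5)!/(2!·2!) = 30.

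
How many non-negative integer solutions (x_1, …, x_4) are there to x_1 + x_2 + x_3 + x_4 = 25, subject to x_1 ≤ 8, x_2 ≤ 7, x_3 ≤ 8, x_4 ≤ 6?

Ignoring the caps, the number of non-negative solutions to x_1+…+x_4 = 25 is C(28,3) = 3276.
Subtract solutions that violate a single cap (substitute x_i' = x_i − (cap_i+1)): x_1 ≥ 9 gives C(19,3) = 969; x_2 ≥ 8 gives C(20,3) = 1140; x_3 ≥ 9 gives C(19,3) = 969; x_4 ≥ 7 gives C(21,3) = 1330. Together 4408.
Add back pairs where two caps are both exceeded: 165 + 120 + 220 + 165 + 286 + 220 = 1176.
Subtract triples: 0 + 4 + 1 + 4 = 9.
By inclusion–exclusion the count is 3276 − 4408 + 1176 − 9 = 35.

35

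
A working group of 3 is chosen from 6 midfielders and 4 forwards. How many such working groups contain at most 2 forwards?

116

Split by how many forwards are chosen (0 through 2).
Sum: C(4,0)·C(6,3) + C(4,1)·C(6,2) + C(4,2)·C(6,1) = 20 + 60 + 36 = 116.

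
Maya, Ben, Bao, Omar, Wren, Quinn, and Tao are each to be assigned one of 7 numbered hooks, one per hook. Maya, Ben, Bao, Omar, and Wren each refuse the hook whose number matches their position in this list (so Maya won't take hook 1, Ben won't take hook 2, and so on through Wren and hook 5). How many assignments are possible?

Let Aᵢ (for 1 ≤ i ≤ 5) be the placements that put person i in their forbidden hook. Any j of these fix j positions, leaving (7−j)! ways to fill the rest, and there are C(5,j) ways to pick which j.
By inclusion–exclusion, the number of valid placements is Σ_{j=0}^{5} (−1)^j C(5,j)·(7−j)!.
Computing: 5040 − 3600 + 1200 − 240 + 30 − 2 = 2428.

2428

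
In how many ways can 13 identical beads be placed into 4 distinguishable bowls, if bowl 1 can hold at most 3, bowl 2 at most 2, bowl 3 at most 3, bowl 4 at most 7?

Ignoring the caps, the number of non-negative solutions to x_1+…+x_4 = 13 is C(16,3) = 560.
Subtract solutions that violate a single cap (substitute x_i' = x_i − (cap_i+1)): x_1 ≥ 4 gives C(12,3) = 220; x_2 ≥ 3 gives C(13,3) = 286; x_3 ≥ 4 gives C(12,3) = 220; x_4 ≥ 8 gives C(8,3) = 56. Together 782.
Add back pairs where two caps are both exceeded: 84 + 56 + 4 + 84 + 10 + 4 = 242.
Subtract triples: 10 + 0 + 0 + 0 = 10.
By inclusion–exclusion the count is 560 − 782 + 242 − 10 = 10.

10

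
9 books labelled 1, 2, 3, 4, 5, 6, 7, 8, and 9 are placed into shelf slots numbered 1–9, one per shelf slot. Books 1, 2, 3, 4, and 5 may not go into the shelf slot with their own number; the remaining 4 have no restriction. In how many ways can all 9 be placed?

205056

Let Aᵢ (for 1 ≤ i ≤ 5) be the placements that put book i in its forbidden shelf slot. Any j of these fix j positions, leaving (9−j)! ways to fill the rest, and there are C(5,j) ways to pick which j.
By inclusion–exclusion, the number of valid placements is Σ_{j=0}^{5} (−1)^j C(5,j)·(9−j)!.
Computing: 362880 − 201600 + 50400 − 7200 + 600 − 24 = 205056.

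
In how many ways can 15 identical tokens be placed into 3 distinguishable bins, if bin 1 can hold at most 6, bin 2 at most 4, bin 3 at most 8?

10

Without the upper bounds there are C(17,2) = 136 ways to split 15 among 3 bins.
Subtract solutions that violate a single cap (substitute x_i' = x_i − (cap_i+1)): x_1 ≥ 7 gives C(10,2) = 45; x_2 ≥ 5 gives C(12,2) = 66; x_3 ≥ 9 gives C(8,2) = 28. Together 139.
Add back pairs where two caps are both exceeded: 10 + 0 + 3 = 13.
By inclusion–exclusion the count is 136 − 139 + 13 = 10.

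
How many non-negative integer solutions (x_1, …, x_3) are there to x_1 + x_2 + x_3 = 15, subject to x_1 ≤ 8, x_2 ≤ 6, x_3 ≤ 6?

21

By stars and bars, unrestricted non-negative solutions to x_1+…+x_3 = 15 number C(15+2,2) = 136.
Subtract solutions that violate a single cap (substitute x_i' = x_i − (cap_i+1)): x_1 ≥ 9 gives C(8,2) = 28; x_2 ≥ 7 gives C(10,2) = 45; x_3 ≥ 7 gives C(10,2) = 45. Together 118.
Add back pairs where two caps are both exceeded: 0 + 0 + 3 = 3.
By inclusion–exclusion the count is 136 − 118 + 3 = 21.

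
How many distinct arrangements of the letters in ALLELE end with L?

Fix L in the last position and arrange the remaining 5 letters.
Those 5 letters have E appearing twice and L appearing twice, giving (5)!/(2!·2!) = 30.

30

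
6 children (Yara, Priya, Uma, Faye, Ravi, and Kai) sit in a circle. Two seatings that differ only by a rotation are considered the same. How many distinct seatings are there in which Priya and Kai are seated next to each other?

48

Glue Priya and Kai into a block (2 internal orders). Seating 5 units around a circle gives (4)! arrangements.
So 2 × (4)! = 2 × 24 = 48.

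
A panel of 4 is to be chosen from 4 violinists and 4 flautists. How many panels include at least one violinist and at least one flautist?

68

Total 4-person selections from all 8: C(8,4) = 70.
Selections missing a whole group: no violinists → C(4,4) = 1; no flautists → C(4,4) = 1.
Both groups omitted at once is impossible, so 70 − 2 = 68.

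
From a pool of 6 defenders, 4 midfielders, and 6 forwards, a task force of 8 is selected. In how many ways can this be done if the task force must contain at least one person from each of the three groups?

Unrestricted: C(16,8) = 12870 ways to pick any 8 of the 16.
Subtract selections that omit an entire group: no defenders → C(10,8) = 45; no midfielders → C(12,8) = 495; no forwards → C(10,8) = 45.
Add back selections omitting two groups (i.e. drawn from a single group): C(6,8) + C(4,8) + C(6,8) = 0.
By inclusion–exclusion: 12870 − 585 + 0 = 12285.

12285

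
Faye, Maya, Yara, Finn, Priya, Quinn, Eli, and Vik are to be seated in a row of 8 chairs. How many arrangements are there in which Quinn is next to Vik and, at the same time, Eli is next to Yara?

Treat {Quinn,Vik} as one block (2 orders) and {Eli,Yara} as another (2 orders).
That leaves 6 units to arrange: 2 × 2 × 6! = 4 × 720 = 2880.

2880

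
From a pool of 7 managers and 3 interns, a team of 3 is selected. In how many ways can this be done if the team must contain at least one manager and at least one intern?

Unrestricted: C(10,3) = 120 ways to pick any 3 of the 10.
Subtract selections that omit an entire group: no managers → C(3,3) = 1; no interns → C(7,3) = 35.
Both groups omitted at once is impossible, so 120 − 36 = 84.

84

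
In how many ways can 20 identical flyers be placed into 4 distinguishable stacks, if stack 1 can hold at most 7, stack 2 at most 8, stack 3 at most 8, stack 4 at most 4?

Without the upper bounds there are C(23,3) = 1771 ways to split 20 among 4 stacks.
Subtract solutions that violate a single cap (substitute x_i' = x_i − (cap_i+1)): x_1 ≥ 8 gives C(15,3) = 455; x_2 ≥ 9 gives C(14,3) = 364; x_3 ≥ 9 gives C(14,3) = 364; x_4 ≥ 5 gives C(18,3) = 816. Together 1999.
Add back pairs where two caps are both exceeded: 20 + 20 + 120 + 10 + 84 + 84 = 338.
By inclusion–exclusion the count is 1771 − 1999 + 338 = 110.

110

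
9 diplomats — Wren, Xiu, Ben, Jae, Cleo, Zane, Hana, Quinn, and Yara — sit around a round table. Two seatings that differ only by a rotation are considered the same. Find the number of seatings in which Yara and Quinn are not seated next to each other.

30240

All circular seatings of 9 people number (8)! = 40320.
Seatings with Yara beside Quinn: treat them as a block with 2 internal orders, giving 2 × (7)! = 10080.
Subtracting, 40320 − 10080 = 30240.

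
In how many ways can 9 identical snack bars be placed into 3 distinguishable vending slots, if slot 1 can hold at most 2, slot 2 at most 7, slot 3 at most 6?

By stars and bars, unrestricted non-negative solutions to x_1+…+x_3 = 9 number C(9+2,2) = 55.
Subtract solutions that violate a single cap (substitute x_i' = x_i − (cap_i+1)): x_1 ≥ 3 gives C(8,2) = 28; x_2 ≥ 8 gives C(3,2) = 3; x_3 ≥ 7 gives C(4,2) = 6. Together 37.
No two caps can be exceeded simultaneously, so the pair terms are all 0.
By inclusion–exclusion the count is 55 − 37 + 0 = 18.

18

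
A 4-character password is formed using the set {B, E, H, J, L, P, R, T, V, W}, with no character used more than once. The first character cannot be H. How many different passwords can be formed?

4536

The first character has 10−1 = 9 choices (anything except H).
The remaining 3 characters are filled from the other 9 symbols without repetition: 9 × 8 × 7 = 504.
Total: 9 × 504 = 4536.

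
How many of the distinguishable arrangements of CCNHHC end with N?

10

Fix N in the last position and arrange the remaining 5 letters.
Those 5 letters have C appearing 3 times and H appearing twice, giving (5)!/(3!·2!) = 10.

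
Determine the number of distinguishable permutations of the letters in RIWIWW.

60

Letter multiplicities in RIWIWW: I×2, R×1, W×3.
So there are 6! / (3!·2!) = 60 distinguishable arrangements.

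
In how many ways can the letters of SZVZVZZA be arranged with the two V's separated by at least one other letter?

630

There are 8!/(4!·2!) = 840 arrangements of SZVZVZZA in total.
If the two V's are adjacent, glue them into one block, leaving 7 items to arrange: (7)!/(4!) = 210 ways.
Hence 840 − 210 = 630.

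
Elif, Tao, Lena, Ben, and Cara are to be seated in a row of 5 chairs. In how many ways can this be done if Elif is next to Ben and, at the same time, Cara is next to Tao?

24

Treat {Elif,Ben} as one block (2 orders) and {Cara,Tao} as another (2 orders).
That leaves 3 units to arrange: 2 × 2 × 3! = 4 × 6 = 24.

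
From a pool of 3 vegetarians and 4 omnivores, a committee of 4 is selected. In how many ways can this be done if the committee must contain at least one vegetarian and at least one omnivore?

34

With no constraint there are C(7,4) = 35 possible selections.
Selections missing a whole group: no vegetarians → C(4,4) = 1; no omnivores → C(3,4) = 0.
Both groups omitted at once is impossible, so 35 − 1 = 34.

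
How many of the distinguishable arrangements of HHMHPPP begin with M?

With the first slot taken by M, it remains to arrange the other 6 letters (HHHPPP).
Those 6 letters have H appearing 3 times and P appearing 3 times, giving (6)!/(3!·3!) = 20.

20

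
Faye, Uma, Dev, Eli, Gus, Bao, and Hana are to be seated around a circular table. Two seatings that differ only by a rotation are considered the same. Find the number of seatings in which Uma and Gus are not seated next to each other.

480

All circular seatings of 7 people number (6)! = 720.
Seatings with Uma beside Gus: treat them as a block with 2 internal orders, giving 2 × (5)! = 240.
Subtracting, 720 − 240 = 480.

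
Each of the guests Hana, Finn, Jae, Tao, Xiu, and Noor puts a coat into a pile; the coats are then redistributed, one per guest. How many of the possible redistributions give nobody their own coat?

Let Aᵢ be the assignments in which guest i gets their own coat. We want the size of the complement of A₁∪…∪A_6.
By inclusion–exclusion this is Σ_{j=0}^{6} (−1)^j C(6,j)·(6−j)!.
Computing: 720 − 720 + 360 − 120 + 30 − 6 + 1 = 265.

265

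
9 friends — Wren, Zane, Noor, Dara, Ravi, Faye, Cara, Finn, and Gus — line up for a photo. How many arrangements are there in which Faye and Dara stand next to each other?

80640

Glue Faye and Dara into one block (2 internal orders), leaving 8 units to arrange in a row.
That gives 2 × 8! = 2 × 40320 = 80640.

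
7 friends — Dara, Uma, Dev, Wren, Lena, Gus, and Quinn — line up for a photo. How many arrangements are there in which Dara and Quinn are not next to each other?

There are 7! = 5040 arrangements in all. If Dara and Quinn are adjacent, merging them into one block gives 2·(6)! = 1440 arrangements.
Complementary counting: 5040 − 1440 = 3600.

3600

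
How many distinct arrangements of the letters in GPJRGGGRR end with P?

280

With the last slot taken by P, it remains to arrange the other 8 letters (GJRGGGRR).
Those 8 letters have G appearing 4 times and R appearing 3 times, giving (8)!/(4!·3!) = 280.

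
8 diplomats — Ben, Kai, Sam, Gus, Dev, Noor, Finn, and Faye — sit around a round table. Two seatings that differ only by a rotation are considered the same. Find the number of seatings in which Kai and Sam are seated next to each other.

1440

Glue Kai and Sam into a block (2 internal orders). Seating 7 units around a circle gives (6)! arrangements.
So 2 × (6)! = 2 × 720 = 1440.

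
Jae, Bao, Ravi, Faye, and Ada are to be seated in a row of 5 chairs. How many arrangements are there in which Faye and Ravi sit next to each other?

Glue Faye and Ravi into one block (2 internal orders), leaving 4 units to arrange in a row.
So the count is 2·(4)! = 48.

48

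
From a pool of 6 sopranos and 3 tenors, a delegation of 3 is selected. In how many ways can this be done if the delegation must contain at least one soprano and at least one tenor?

63

With no constraint there are C(9,3) = 84 possible selections.
Selections missing a whole group: no sopranos → C(3,3) = 1; no tenors → C(6,3) = 20.
Both groups omitted at once is impossible, so 84 − 21 = 63.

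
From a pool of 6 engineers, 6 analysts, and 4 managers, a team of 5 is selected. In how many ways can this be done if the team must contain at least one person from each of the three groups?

Unrestricted: C(16,5) = 4368 ways to pick any 5 of the 16.
Subtract selections that omit an entire group: no engineers → C(10,5) = 252; no analysts → C(10,5) = 252; no managers → C(12,5) = 792.
Add back selections omitting two groups (i.e. drawn from a single group): C(6,5) + C(6,5) + C(4,5) = 12.
By inclusion–exclusion: 4368 − 1296 + 12 = 3084.

3084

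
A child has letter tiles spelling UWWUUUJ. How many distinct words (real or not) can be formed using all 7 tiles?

The 7 letters of UWWUUUJ have repeats: U appearing 4 times and W appearing twice.
The number of distinct arrangements is 7!/(4!·2!) = 5040/48 = 105.

105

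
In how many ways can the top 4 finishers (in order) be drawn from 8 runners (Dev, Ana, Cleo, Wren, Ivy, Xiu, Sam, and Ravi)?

There are 8 choices for 1st place, 7 for 2nd, and so on down to 5 for position 4.
That gives 8 × 7 × 6 × 5 = 1680.

1680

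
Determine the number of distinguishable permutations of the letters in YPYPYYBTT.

YPYPYYBTT has 9 letters with P appearing twice, T appearing twice, and Y appearing 4 times.
So there are 9! / (4!·2!·2!) = 3780 distinguishable arrangements.

3780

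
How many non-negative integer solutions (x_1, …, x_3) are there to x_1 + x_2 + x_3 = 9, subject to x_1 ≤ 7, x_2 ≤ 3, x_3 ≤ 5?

Without the upper bounds there are C(11,2) = 55 ways to split 9 among 3 variables.
Subtract solutions that violate a single cap (substitute x_i' = x_i − (cap_i+1)): x_1 ≥ 8 gives C(3,2) = 3; x_2 ≥ 4 gives C(7,2) = 21; x_3 ≥ 6 gives C(5,2) = 10. Together 34.
No two caps can be exceeded simultaneously, so the pair terms are all 0.
By inclusion–exclusion the count is 55 − 34 + 0 = 21.

21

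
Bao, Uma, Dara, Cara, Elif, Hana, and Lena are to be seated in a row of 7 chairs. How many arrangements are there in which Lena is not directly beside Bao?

Of the 7! = 5040 arrangements, those with Lena and Bao adjacent number 2 × 6! = 1440 (treat the pair as a block with 2 internal orders).
So 5040 − 1440 = 3600 arrangements keep them apart.

3600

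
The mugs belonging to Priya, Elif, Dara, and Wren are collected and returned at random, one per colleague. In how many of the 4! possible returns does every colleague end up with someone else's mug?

Let Aᵢ be the assignments in which colleague i gets their own mug. We want the size of the complement of A₁∪…∪A_4.
By inclusion–exclusion this is Σ_{j=0}^{4} (−1)^j C(4,j)·(4−j)!.
Computing: 24 − 24 + 12 − 4 + 1 = 9.

9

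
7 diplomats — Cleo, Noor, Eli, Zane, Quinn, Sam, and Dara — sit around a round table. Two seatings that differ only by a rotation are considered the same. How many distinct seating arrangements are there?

720

Fix one person's seat to break rotational symmetry; the remaining 6 people can be arranged in (6)! = 720 ways.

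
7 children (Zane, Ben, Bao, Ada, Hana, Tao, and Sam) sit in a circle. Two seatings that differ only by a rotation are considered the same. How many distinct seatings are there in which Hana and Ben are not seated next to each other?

Without the restriction there are (6)! = 720 seatings.
Seatings with Hana beside Ben: treat them as a block with 2 internal orders, giving 2 × (5)! = 240.
Subtracting, 720 − 240 = 480.

480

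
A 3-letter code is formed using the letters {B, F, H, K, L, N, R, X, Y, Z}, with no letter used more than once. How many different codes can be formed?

Choose and order 3 of the 10 symbols: the first letter has 10 options, the next 9, then 8.
10 × 9 × 8 = 720.

720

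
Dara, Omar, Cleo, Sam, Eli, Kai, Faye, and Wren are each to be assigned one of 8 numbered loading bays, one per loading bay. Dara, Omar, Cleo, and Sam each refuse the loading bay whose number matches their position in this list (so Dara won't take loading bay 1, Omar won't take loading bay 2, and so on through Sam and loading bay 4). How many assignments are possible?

Let Aᵢ (for 1 ≤ i ≤ 4) be the placements that put person i in their forbidden loading bay. Any j of these fix j positions, leaving (8−j)! ways to fill the rest, and there are C(4,j) ways to pick which j.
By inclusion–exclusion, the number of valid placements is Σ_{j=0}^{4} (−1)^j C(4,j)·(8−j)!.
Computing: 40320 − 20160 + 4320 − 480 + 24 = 24024.

24024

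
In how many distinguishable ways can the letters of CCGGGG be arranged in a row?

15

CCGGGG has 6 letters with C appearing twice and G appearing 4 times.
Dividing 6! = 720 by 4!·2! = 48 for the repeated letters gives 15.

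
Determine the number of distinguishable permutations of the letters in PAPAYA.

PAPAYA has 6 letters with A appearing 3 times and P appearing twice.
So there are 6! / (3!·2!) = 60 distinguishable arrangements.

60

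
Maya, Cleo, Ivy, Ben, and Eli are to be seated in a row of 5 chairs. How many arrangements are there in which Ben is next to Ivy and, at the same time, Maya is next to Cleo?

Treat {Ben,Ivy} as one block (2 orders) and {Maya,Cleo} as another (2 orders).
That leaves 3 units to arrange: 2 × 2 × 3! = 4 × 6 = 24.

24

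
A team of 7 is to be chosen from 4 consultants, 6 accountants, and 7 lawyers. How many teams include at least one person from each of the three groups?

17283

With no constraint there are C(17,7) = 19448 possible selections.
Selections missing a whole group: no consultants → C(13,7) = 1716; no accountants → C(11,7) = 330; no lawyers → C(10,7) = 120.
Add back selections omitting two groups (i.e. drawn from a single group): C(4,7) + C(6,7) + C(7,7) = 1.
By inclusion–exclusion: 19448 − 2166 + 1 = 17283.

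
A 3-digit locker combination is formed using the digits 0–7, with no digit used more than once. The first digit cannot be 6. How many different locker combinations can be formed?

294

The first digit has 8−1 = 7 choices (anything except 6).
The remaining 2 digits are filled from the other 7 symbols without repetition: 7 × 6 = 42.
Total: 7 × 42 = 294.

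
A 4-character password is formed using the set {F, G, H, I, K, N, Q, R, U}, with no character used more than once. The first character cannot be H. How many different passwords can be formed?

The first character has 9−1 = 8 choices (anything except H).
The remaining 3 characters are filled from the other 8 symbols without repetition: 8 × 7 × 6 = 336.
Total: 8 × 336 = 2688.

2688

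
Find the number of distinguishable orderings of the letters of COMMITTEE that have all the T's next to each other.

Treat the 2 copies of T as a single block. The multiset to arrange is then {TT, C, E, E, I, M, M, O}, 8 items in all.
That gives (8)!/(2!·2!) = 10080 arrangements.

10080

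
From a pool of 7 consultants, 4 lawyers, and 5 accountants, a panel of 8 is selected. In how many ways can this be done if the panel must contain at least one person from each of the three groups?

Unrestricted: C(16,8) = 12870 ways to pick any 8 of the 16.
Subtract selections that omit an entire group: no consultants → C(9,8) = 9; no lawyers → C(12,8) = 495; no accountants → C(11,8) = 165.
Add back selections omitting two groups (i.e. drawn from a single group): C(7,8) + C(4,8) + C(5,8) = 0.
By inclusion–exclusion: 12870 − 669 + 0 = 12201.

12201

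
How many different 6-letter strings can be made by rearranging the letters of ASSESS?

30

Letter multiplicities in ASSESS: A×1, E×1, S×4.
So there are 6! / (4!) = 30 distinguishable arrangements.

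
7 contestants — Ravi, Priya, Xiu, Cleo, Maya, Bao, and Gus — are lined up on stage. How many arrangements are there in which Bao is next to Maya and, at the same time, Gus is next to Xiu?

480

Treat {Bao,Maya} as one block (2 orders) and {Gus,Xiu} as another (2 orders).
That leaves 5 units to arrange: 2 × 2 × 5! = 4 × 120 = 480.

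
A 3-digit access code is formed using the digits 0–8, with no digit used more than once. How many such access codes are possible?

504

Choose and order 3 of the 9 symbols: the first digit has 9 options, the next 8, then 7.
9 × 8 × 7 = 504.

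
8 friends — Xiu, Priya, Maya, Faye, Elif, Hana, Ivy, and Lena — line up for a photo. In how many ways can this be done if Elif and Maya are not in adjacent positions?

Of the 8! = 40320 arrangements, those with Elif and Maya adjacent number 2 × 7! = 10080 (treat the pair as a block with 2 internal orders).
So 40320 − 10080 = 30240 arrangements keep them apart.

30240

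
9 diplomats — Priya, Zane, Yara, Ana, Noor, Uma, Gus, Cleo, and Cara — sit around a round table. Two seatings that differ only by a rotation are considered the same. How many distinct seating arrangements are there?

Around a circle, 9 distinct people have 9!/9 = (8)! = 40320 rotationally distinct seatings.

40320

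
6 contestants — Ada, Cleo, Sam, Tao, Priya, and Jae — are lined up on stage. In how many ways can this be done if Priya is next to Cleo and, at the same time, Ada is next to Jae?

96

Treat {Priya,Cleo} as one block (2 orders) and {Ada,Jae} as another (2 orders).
That leaves 4 units to arrange: 2 × 2 × 4! = 4 × 24 = 96.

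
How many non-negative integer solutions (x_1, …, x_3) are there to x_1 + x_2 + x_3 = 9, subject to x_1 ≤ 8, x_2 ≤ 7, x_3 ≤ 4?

By stars and bars, unrestricted non-negative solutions to x_1+…+x_3 = 9 number C(9+2,2) = 55.
Subtract solutions that violate a single cap (substitute x_i' = x_i − (cap_i+1)): x_1 ≥ 9 gives C(2,2) = 1; x_2 ≥ 8 gives C(3,2) = 3; x_3 ≥ 5 gives C(6,2) = 15. Together 19.
No two caps can be exceeded simultaneously, so the pair terms are all 0.
By inclusion–exclusion the count is 55 − 19 + 0 = 36.

36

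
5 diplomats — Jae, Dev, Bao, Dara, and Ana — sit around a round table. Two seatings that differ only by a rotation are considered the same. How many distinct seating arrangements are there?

Seat Jae anywhere (absorbing the rotational symmetry), then permute the other 4: (4)! = 24.

24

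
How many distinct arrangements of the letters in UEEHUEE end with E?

With the last slot taken by E, it remains to arrange the other 6 letters (UEHUEE).
Those 6 letters have E appearing 3 times and U appearing twice, giving (6)!/(3!·2!) = 60.

60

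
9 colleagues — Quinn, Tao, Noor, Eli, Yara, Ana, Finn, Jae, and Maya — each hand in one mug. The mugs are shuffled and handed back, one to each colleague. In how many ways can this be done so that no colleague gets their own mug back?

This is the derangement count D_9: permutations of 9 items with no fixed point.
By inclusion–exclusion this is Σ_{j=0}^{9} (−1)^j C(9,j)·(9−j)!.
Computing: 362880 − 362880 + 181440 − 60480 + 15120 − 3024 + 504 − 72 + 9 − 1 = 133496.

133496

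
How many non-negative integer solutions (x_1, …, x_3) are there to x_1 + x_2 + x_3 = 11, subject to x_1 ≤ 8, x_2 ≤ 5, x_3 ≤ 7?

Without the upper bounds there are C(13,2) = 78 ways to split 11 among 3 variables.
Subtract solutions that violate a single cap (substitute x_i' = x_i − (cap_i+1)): x_1 ≥ 9 gives C(4,2) = 6; x_2 ≥ 6 gives C(7,2) = 21; x_3 ≥ 8 gives C(5,2) = 10. Together 37.
No two caps can be exceeded simultaneously, so the pair terms are all 0.
By inclusion–exclusion the count is 78 − 37 + 0 = 41.

41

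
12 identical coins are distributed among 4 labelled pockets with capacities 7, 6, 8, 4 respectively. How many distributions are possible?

225

By stars and bars, unrestricted non-negative solutions to x_1+…+x_4 = 12 number C(12+3,3) = 455.
Subtract solutions that violate a single cap (substitute x_i' = x_i − (cap_i+1)): x_1 ≥ 8 gives C(7,3) = 35; x_2 ≥ 7 gives C(8,3) = 56; x_3 ≥ 9 gives C(6,3) = 20; x_4 ≥ 5 gives C(10,3) = 120. Together 231.
Add back pairs where two caps are both exceeded: 0 + 0 + 0 + 0 + 1 + 0 = 1.
By inclusion–exclusion the count is 455 − 231 + 1 = 225.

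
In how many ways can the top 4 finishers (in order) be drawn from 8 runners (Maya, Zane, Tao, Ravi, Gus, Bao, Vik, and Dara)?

There are 8 choices for 1st place, 7 for 2nd, and so on down to 5 for position 4.
That gives 8 × 7 × 6 × 5 = 1680.

1680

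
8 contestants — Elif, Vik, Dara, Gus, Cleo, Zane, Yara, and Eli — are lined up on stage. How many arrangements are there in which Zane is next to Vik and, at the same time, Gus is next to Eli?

2880

Treat {Zane,Vik} as one block (2 orders) and {Gus,Eli} as another (2 orders).
That leaves 6 units to arrange: 2 × 2 × 6! = 4 × 720 = 2880.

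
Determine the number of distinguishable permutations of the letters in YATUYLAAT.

15120

Letter multiplicities in YATUYLAAT: A×3, L×1, T×2, U×1, Y×2.
So there are 9! / (3!·2!·2!) = 15120 distinguishable arrangements.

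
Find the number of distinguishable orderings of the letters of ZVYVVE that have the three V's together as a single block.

Treat the 3 copies of V as a single block. The multiset to arrange is then {VVV, E, Y, Z}, 4 items in all.
All 4 items are distinct, so there are (4)! = 24 arrangements.

24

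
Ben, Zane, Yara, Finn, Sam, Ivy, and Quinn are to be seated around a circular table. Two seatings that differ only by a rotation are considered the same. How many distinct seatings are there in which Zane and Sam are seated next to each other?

Treat {Zane, Sam} as one unit (2 internal orders) and seat the resulting 6 units around the table: (5)! circular arrangements.
So 2 × (5)! = 2 × 120 = 240.

240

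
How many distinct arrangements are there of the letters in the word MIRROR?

The 6 letters of MIRROR have repeats: R appearing 3 times.
The number of distinct arrangements is 6!/(3!) = 720/6 = 120.

120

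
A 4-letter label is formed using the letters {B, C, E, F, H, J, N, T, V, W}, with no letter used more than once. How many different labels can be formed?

5040

This is a permutation of 4 out of 10: P(10,4) = 10!/6!.
That product is 10 × 9 × 8 × 7 = 5040.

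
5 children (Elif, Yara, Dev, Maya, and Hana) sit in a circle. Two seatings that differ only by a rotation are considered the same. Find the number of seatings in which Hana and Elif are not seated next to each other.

12

All circular seatings of 5 people number (4)! = 24.
Those with Hana next to Elif: fuse the pair into one unit and seat 4 units around a circle — 2·(3)! = 12.
Subtracting, 24 − 12 = 12.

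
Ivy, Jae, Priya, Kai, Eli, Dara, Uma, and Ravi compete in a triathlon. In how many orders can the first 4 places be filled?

1680

This is an ordered selection of 4 from 8: P(8,4).
That gives 8 × 7 × 6 × 5 = 1680.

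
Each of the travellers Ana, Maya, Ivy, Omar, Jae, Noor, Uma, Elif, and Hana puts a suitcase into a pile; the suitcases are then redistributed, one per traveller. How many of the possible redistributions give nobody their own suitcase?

This is the derangement count D_9: permutations of 9 items with no fixed point.
By inclusion–exclusion this is Σ_{j=0}^{9} (−1)^j C(9,j)·(9−j)!.
Computing: 362880 − 362880 + 181440 − 60480 + 15120 − 3024 + 504 − 72 + 9 − 1 = 133496.

133496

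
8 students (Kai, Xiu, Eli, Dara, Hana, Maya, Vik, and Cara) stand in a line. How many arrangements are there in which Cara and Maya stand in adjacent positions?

Place the 6 others and the Cara-Maya pair as 7 objects in a line; the pair has 2 internal arrangements.
That gives 2 × 7! = 2 × 5040 = 10080.

10080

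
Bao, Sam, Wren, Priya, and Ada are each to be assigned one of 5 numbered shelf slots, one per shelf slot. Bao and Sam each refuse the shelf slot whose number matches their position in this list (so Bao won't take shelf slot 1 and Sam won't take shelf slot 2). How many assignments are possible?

Let Aᵢ (for i ∈ {1, 2}) be the placements that put person i in their forbidden shelf slot. Any j of these fix j positions, leaving (5−j)! ways to fill the rest, and there are C(2,j) ways to pick which j.
By inclusion–exclusion, the number of valid placements is Σ_{j=0}^{2} (−1)^j C(2,j)·(5−j)!.
Computing: 120 − 48 + 6 = 78.

78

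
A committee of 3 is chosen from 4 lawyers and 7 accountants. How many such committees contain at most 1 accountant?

46

Split by how many accountants are chosen (0 through 1).
Sum: C(7,0)·C(4,3) + C(7,1)·C(4,2) = 4 + 42 = 46.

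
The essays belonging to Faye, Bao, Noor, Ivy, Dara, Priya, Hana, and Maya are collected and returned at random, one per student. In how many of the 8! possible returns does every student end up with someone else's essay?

14833

Let Aᵢ be the assignments in which student i gets their own essay. We want the size of the complement of A₁∪…∪A_8.
By inclusion–exclusion this is Σ_{j=0}^{8} (−1)^j C(8,j)·(8−j)!.
Computing: 40320 − 40320 + 20160 − 6720 + 1680 − 336 + 56 − 8 + 1 = 14833.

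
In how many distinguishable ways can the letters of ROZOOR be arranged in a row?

60

The 6 letters of ROZOOR have repeats: O appearing 3 times and R appearing twice.
The number of distinct arrangements is 6!/(3!·2!) = 720/12 = 60.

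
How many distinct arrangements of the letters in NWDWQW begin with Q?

20

Fix Q in the first position and arrange the remaining 5 letters.
Those 5 letters have W appearing 3 times, giving (5)!/(3!) = 20.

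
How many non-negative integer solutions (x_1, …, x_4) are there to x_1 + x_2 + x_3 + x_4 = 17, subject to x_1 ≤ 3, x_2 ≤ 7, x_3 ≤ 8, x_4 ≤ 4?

Without the upper bounds there are C(20,3) = 1140 ways to split 17 among 4 variables.
Subtract solutions that violate a single cap (substitute x_i' = x_i − (cap_i+1)): x_1 ≥ 4 gives C(16,3) = 560; x_2 ≥ 8 gives C(12,3) = 220; x_3 ≥ 9 gives C(11,3) = 165; x_4 ≥ 5 gives C(15,3) = 455. Together 1400.
Add back pairs where two caps are both exceeded: 56 + 35 + 165 + 1 + 35 + 20 = 312.
Subtract triples: 0 + 1 + 0 + 0 = 1.
By inclusion–exclusion the count is 1140 − 1400 + 312 − 1 = 51.

51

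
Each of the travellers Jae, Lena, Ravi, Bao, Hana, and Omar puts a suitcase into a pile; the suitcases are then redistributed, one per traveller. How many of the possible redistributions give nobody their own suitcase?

This is the derangement count D_6: permutations of 6 items with no fixed point.
By inclusion–exclusion this is Σ_{j=0}^{6} (−1)^j C(6,j)·(6−j)!.
Computing: 720 − 720 + 360 − 120 + 30 − 6 + 1 = 265.

265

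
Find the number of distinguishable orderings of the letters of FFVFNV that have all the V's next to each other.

20

Treat the 2 copies of V as a single block. The multiset to arrange is then {VV, F, F, F, N}, 5 items in all.
That gives (5)!/(3!) = 20 arrangements.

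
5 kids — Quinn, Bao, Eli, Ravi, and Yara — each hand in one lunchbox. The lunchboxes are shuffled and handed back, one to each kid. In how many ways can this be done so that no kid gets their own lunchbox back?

Count assignments avoiding every fixed point. For any j of the 5 kids fixed to their own lunchbox, the other 5−j can be arranged in (5−j)! ways.
By inclusion–exclusion this is Σ_{j=0}^{5} (−1)^j C(5,j)·(5−j)!.
Computing: 120 − 120 + 60 − 20 + 5 − 1 = 44.

44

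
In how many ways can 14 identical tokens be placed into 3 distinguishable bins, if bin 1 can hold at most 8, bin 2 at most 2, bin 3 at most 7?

Without the upper bounds there are C(16,2) = 120 ways to split 14 among 3 bins.
Subtract solutions that violate a single cap (substitute x_i' = x_i − (cap_i+1)): x_1 ≥ 9 gives C(7,2) = 21; x_2 ≥ 3 gives C(13,2) = 78; x_3 ≥ 8 gives C(8,2) = 28. Together 127.
Add back pairs where two caps are both exceeded: 6 + 0 + 10 = 16.
By inclusion–exclusion the count is 120 − 127 + 16 = 9.

9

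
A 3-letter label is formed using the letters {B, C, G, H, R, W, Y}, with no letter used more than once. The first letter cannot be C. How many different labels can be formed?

180

The first letter has 7−1 = 6 choices (anything except C).
The remaining 2 letters are filled from the other 6 symbols without repetition: 6 × 5 = 30.
Total: 6 × 30 = 180.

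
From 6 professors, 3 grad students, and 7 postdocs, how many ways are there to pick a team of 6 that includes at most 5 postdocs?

Split by how many postdocs are chosen (0 through 5).
Sum: C(7,0)·C(9,6) + C(7,1)·C(9,5) + C(7,2)·C(9,4) + C(7,3)·C(9,3) + C(7,4)·C(9,2) + C(7,5)·C(9,1) = 84 + 882 + 2646 + 2940 + 1260 + 189 = 8001.

8001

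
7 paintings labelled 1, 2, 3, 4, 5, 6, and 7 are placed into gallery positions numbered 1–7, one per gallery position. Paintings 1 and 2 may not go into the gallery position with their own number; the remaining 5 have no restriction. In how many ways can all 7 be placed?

3720

Let Aᵢ (for i ∈ {1, 2}) be the placements that put painting i in its forbidden gallery position. Any j of these fix j positions, leaving (7−j)! ways to fill the rest, and there are C(2,j) ways to pick which j.
By inclusion–exclusion, the number of valid placements is Σ_{j=0}^{2} (−1)^j C(2,j)·(7−j)!.
Computing: 5040 − 1440 + 120 = 3720.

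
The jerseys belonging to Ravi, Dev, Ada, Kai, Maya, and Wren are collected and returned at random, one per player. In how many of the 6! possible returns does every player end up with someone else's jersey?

265

Count assignments avoiding every fixed point. For any j of the 6 players fixed to their old jersey, the other 6−j can be arranged in (6−j)! ways.
By inclusion–exclusion this is Σ_{j=0}^{6} (−1)^j C(6,j)·(6−j)!.
Computing: 720 − 720 + 360 − 120 + 30 − 6 + 1 = 265.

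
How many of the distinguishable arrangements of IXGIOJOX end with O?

1260

Fix O in the last position and arrange the remaining 7 letters.
Those 7 letters have I appearing twice and X appearing twice, giving (7)!/(2!·2!) = 1260.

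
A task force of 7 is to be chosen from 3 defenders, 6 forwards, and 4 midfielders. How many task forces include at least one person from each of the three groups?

1559

Unrestricted: C(13,7) = 1716 ways to pick any 7 of the 13.
Selections missing a whole group: no defenders → C(10,7) = 120; no forwards → C(7,7) = 1; no midfielders → C(9,7) = 36.
Add back selections omitting two groups (i.e. drawn from a single group): C(3,7) + C(6,7) + C(4,7) = 0.
By inclusion–exclusion: 1716 − 157 + 0 = 1559.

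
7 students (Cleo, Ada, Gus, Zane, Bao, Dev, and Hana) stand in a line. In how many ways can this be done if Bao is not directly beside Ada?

There are 7! = 5040 arrangements in all. If Bao and Ada are adjacent, merging them into one block gives 2·(6)! = 1440 arrangements.
So 5040 − 1440 = 3600 arrangements keep them apart.

3600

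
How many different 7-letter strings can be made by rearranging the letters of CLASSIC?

1260

Letter multiplicities in CLASSIC: A×1, C×2, I×1, L×1, S×2.
So there are 7! / (2!·2!) = 1260 distinguishable arrangements.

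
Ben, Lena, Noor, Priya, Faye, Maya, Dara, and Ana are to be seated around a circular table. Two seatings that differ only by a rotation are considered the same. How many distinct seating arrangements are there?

5040

Fix one person's seat to break rotational symmetry; the remaining 7 people can be arranged in (7)! = 5040 ways.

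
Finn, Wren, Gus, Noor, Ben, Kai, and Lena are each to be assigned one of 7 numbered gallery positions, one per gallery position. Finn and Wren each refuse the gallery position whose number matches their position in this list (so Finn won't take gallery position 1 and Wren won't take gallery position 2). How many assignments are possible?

3720

Let Aᵢ (for i ∈ {1, 2}) be the placements that put person i in their forbidden gallery position. Any j of these fix j positions, leaving (7−j)! ways to fill the rest, and there are C(2,j) ways to pick which j.
By inclusion–exclusion, the number of valid placements is Σ_{j=0}^{2} (−1)^j C(2,j)·(7−j)!.
Computing: 5040 − 1440 + 120 = 3720.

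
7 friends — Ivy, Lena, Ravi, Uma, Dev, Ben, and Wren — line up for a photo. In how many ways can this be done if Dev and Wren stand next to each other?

Glue Dev and Wren into one block (2 internal orders), leaving 6 units to arrange in a row.
So the count is 2·(6)! = 1440.

1440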